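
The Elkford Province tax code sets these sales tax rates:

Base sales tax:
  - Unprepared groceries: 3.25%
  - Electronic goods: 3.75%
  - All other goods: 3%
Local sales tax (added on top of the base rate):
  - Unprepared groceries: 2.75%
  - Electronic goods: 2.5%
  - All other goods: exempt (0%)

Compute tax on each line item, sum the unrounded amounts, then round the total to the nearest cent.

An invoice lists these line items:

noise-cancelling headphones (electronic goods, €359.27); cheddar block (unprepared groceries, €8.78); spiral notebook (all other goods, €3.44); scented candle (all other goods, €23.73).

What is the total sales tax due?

€23.80

Noise-cancelling headphones €359.27: electronic goods → 3.75% + 2.5% local = 6.25% → €22.454375
Cheddar block €8.78: unprepared groceries → 3.25% + 2.75% local = 6% → €0.5268
Spiral notebook €3.44: all other goods → 3% + 0% local = 3% → €0.1032
Scented candle €23.73: all other goods → 3% + 0% local = 3% → €0.7119
Unrounded tax sum = €23.796275 → €23.80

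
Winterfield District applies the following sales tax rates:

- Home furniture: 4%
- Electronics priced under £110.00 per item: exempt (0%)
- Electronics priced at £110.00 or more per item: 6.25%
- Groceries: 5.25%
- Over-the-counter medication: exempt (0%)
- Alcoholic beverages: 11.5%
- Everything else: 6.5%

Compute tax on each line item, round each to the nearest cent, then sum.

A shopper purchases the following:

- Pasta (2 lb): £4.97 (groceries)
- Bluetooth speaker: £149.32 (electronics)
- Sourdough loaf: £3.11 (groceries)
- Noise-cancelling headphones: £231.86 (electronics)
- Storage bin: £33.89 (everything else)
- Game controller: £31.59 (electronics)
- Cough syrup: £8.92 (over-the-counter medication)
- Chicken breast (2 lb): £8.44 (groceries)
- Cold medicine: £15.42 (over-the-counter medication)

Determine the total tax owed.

£26.88

Pasta (2 lb) £4.97: groceries → 5.25% → £0.26
Bluetooth speaker £149.32: electronics, £110.00 or more → 6.25% → £9.33
Sourdough loaf £3.11: groceries → 5.25% → £0.16
Noise-cancelling headphones £231.86: electronics, £110.00 or more → 6.25% → £14.49
Storage bin £33.89: everything else → 6.5% → £2.20
Game controller £31.59: electronics, under £110.00 → 0% → £0.00
Cough syrup £8.92: over-the-counter medication → 0% → £0.00
Chicken breast (2 lb) £8.44: groceries → 5.25% → £0.44
Cold medicine £15.42: over-the-counter medication → 0% → £0.00
Total tax = £0.26 + £9.33 + £0.16 + £14.49 + £2.20 + £0.44 = £26.88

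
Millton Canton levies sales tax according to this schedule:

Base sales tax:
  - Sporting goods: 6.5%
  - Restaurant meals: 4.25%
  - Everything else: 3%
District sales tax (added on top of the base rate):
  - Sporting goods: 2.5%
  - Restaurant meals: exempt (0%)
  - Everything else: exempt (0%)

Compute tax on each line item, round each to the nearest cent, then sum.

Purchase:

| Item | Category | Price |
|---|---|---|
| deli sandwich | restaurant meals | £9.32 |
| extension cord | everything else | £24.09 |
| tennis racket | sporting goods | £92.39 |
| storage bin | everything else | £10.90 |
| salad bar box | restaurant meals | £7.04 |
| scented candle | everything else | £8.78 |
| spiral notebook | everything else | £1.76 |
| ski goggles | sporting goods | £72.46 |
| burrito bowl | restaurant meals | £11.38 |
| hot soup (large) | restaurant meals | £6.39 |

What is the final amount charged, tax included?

£262.16

Deli sandwich £9.32: restaurant meals → 4.25% + 0% district = 4.25% → £0.40
Extension cord £24.09: everything else → 3% + 0% district = 3% → £0.72
Tennis racket £92.39: sporting goods → 6.5% + 2.5% district = 9% → £8.32
Storage bin £10.90: everything else → 3% + 0% district = 3% → £0.33
Salad bar box £7.04: restaurant meals → 4.25% + 0% district = 4.25% → £0.30
Scented candle £8.78: everything else → 3% + 0% district = 3% → £0.26
Spiral notebook £1.76: everything else → 3% + 0% district = 3% → £0.05
Ski goggles £72.46: sporting goods → 6.5% + 2.5% district = 9% → £6.52
Burrito bowl £11.38: restaurant meals → 4.25% + 0% district = 4.25% → £0.48
Hot soup (large) £6.39: restaurant meals → 4.25% + 0% district = 4.25% → £0.27
Subtotal = £244.51; tax = £17.65; total due = £262.16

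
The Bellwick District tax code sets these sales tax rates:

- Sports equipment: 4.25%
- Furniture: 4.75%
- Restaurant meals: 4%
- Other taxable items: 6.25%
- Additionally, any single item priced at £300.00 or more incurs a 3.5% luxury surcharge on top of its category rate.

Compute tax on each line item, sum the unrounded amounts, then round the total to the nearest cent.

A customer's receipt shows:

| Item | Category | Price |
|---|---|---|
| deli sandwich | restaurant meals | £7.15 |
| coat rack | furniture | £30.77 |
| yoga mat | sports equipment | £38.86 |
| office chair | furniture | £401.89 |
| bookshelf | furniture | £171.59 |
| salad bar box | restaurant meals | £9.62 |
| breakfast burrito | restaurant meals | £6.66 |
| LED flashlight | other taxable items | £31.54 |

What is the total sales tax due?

£47.33

Deli sandwich £7.15: restaurant meals → 4% → £0.286
Coat rack £30.77: furniture → 4.75% → £1.461575
Yoga mat £38.86: sports equipment → 4.25% → £1.65155
Office chair £401.89: furniture → 4.75% + 3.5% surcharge = 8.25% → £33.155925
Bookshelf £171.59: furniture → 4.75% → £8.150525
Salad bar box £9.62: restaurant meals → 4% → £0.3848
Breakfast burrito £6.66: restaurant meals → 4% → £0.2664
LED flashlight £31.54: other taxable items → 6.25% → £1.97125
Unrounded tax sum = £47.328025 → £47.33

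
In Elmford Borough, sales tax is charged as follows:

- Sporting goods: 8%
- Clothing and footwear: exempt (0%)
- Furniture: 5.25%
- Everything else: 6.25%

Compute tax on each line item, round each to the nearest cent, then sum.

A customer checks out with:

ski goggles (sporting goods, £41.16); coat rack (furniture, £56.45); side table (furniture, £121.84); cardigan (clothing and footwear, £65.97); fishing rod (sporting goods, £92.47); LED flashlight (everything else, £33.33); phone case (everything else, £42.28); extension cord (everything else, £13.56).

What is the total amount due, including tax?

£492.68

Ski goggles £41.16: sporting goods → 8% → £3.29
Coat rack £56.45: furniture → 5.25% → £2.96
Side table £121.84: furniture → 5.25% → £6.40
Cardigan £65.97: clothing and footwear → 0% → £0.00
Fishing rod £92.47: sporting goods → 8% → £7.40
LED flashlight £33.33: everything else → 6.25% → £2.08
Phone case £42.28: everything else → 6.25% → £2.64
Extension cord £13.56: everything else → 6.25% → £0.85
Subtotal = £467.06; tax = £25.62; total due = £492.68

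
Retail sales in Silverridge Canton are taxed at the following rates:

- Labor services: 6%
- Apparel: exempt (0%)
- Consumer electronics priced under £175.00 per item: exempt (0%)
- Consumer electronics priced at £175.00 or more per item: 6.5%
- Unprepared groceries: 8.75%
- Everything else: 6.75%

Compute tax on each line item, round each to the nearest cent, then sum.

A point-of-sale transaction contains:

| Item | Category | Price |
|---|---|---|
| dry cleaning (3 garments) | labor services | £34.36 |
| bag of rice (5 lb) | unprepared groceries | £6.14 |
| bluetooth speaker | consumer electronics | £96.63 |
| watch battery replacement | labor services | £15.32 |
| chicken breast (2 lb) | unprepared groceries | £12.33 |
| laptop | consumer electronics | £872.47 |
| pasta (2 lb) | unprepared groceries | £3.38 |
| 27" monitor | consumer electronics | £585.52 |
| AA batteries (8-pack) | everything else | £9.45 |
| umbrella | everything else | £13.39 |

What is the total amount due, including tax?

Dry cleaning (3 garments) £34.36: labor services → 6% → £2.06
Bag of rice (5 lb) £6.14: unprepared groceries → 8.75% → £0.54
Bluetooth speaker £96.63: consumer electronics, under £175.00 → 0% → £0.00
Watch battery replacement £15.32: labor services → 6% → £0.92
Chicken breast (2 lb) £12.33: unprepared groceries → 8.75% → £1.08
Laptop £872.47: consumer electronics, £175.00 or more → 6.5% → £56.71
Pasta (2 lb) £3.38: unprepared groceries → 8.75% → £0.30
27" monitor £585.52: consumer electronics, £175.00 or more → 6.5% → £38.06
AA batteries (8-pack) £9.45: everything else → 6.75% → £0.64
Umbrella £13.39: everything else → 6.75% → £0.90
Subtotal = £1648.99; tax = £101.21; total due = £1750.20

£1750.20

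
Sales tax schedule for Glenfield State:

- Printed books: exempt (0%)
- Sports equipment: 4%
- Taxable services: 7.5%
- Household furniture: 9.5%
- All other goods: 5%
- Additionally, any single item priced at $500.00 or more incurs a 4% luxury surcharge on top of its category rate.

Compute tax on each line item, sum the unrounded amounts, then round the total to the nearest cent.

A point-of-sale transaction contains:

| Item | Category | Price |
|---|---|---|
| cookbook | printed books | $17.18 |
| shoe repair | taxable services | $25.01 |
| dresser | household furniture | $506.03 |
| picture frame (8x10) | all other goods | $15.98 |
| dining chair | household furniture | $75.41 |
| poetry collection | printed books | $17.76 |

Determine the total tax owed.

$78.15

Cookbook $17.18: printed books → 0% → $0.00
Shoe repair $25.01: taxable services → 7.5% → $1.87575
Dresser $506.03: household furniture → 9.5% + 4% surcharge = 13.5% → $68.31405
Picture frame (8x10) $15.98: all other goods → 5% → $0.799
Dining chair $75.41: household furniture → 9.5% → $7.16395
Poetry collection $17.76: printed books → 0% → $0.00
Unrounded tax sum = $78.15275 → $78.15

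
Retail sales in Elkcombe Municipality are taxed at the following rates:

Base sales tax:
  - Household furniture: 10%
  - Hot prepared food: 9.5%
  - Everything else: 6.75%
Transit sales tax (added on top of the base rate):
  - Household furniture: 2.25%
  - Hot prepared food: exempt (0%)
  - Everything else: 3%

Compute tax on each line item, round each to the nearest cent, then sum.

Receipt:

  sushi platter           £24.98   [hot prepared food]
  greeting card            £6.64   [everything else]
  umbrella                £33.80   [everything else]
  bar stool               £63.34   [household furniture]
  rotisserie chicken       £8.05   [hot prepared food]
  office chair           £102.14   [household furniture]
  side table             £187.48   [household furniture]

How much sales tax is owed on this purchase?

Sushi platter £24.98: hot prepared food → 9.5% + 0% transit = 9.5% → £2.37
Greeting card £6.64: everything else → 6.75% + 3% transit = 9.75% → £0.65
Umbrella £33.80: everything else → 6.75% + 3% transit = 9.75% → £3.30
Bar stool £63.34: household furniture → 10% + 2.25% transit = 12.25% → £7.76
Rotisserie chicken £8.05: hot prepared food → 9.5% + 0% transit = 9.5% → £0.76
Office chair £102.14: household furniture → 10% + 2.25% transit = 12.25% → £12.51
Side table £187.48: household furniture → 10% + 2.25% transit = 12.25% → £22.97
Total tax = £2.37 + £0.65 + £3.30 + £7.76 + £0.76 + £12.51 + £22.97 = £50.32

£50.32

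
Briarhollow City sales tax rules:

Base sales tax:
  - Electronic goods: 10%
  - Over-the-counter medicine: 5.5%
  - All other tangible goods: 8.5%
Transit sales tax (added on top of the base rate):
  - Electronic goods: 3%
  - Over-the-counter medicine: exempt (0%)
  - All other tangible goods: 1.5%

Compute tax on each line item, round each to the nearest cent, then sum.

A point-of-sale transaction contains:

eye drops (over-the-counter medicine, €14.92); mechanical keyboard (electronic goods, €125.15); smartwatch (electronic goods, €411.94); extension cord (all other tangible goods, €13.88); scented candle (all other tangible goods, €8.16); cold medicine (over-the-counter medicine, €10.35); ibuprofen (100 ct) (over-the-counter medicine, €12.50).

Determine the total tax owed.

Eye drops €14.92: over-the-counter medicine → 5.5% + 0% transit = 5.5% → €0.82
Mechanical keyboard €125.15: electronic goods → 10% + 3% transit = 13% → €16.27
Smartwatch €411.94: electronic goods → 10% + 3% transit = 13% → €53.55
Extension cord €13.88: all other tangible goods → 8.5% + 1.5% transit = 10% → €1.39
Scented candle €8.16: all other tangible goods → 8.5% + 1.5% transit = 10% → €0.82
Cold medicine €10.35: over-the-counter medicine → 5.5% + 0% transit = 5.5% → €0.57
Ibuprofen (100 ct) €12.50: over-the-counter medicine → 5.5% + 0% transit = 5.5% → €0.69
Total tax = €0.82 + €16.27 + €53.55 + €1.39 + €0.82 + €0.57 + €0.69 = €74.11

€74.11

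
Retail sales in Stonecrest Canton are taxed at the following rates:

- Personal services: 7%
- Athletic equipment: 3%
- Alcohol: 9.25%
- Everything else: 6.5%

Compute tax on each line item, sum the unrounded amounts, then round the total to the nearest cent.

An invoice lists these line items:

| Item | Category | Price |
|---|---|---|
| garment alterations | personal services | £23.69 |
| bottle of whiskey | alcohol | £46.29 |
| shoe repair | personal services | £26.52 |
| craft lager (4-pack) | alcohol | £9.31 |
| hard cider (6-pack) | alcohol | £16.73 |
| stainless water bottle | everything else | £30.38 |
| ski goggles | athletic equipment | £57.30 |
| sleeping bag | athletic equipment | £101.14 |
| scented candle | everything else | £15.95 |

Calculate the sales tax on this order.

£17.97

Garment alterations £23.69: personal services → 7% → £1.6583
Bottle of whiskey £46.29: alcohol → 9.25% → £4.281825
Shoe repair £26.52: personal services → 7% → £1.8564
Craft lager (4-pack) £9.31: alcohol → 9.25% → £0.861175
Hard cider (6-pack) £16.73: alcohol → 9.25% → £1.547525
Stainless water bottle £30.38: everything else → 6.5% → £1.9747
Ski goggles £57.30: athletic equipment → 3% → £1.719
Sleeping bag £101.14: athletic equipment → 3% → £3.0342
Scented candle £15.95: everything else → 6.5% → £1.03675
Unrounded tax sum = £17.969875 → £17.97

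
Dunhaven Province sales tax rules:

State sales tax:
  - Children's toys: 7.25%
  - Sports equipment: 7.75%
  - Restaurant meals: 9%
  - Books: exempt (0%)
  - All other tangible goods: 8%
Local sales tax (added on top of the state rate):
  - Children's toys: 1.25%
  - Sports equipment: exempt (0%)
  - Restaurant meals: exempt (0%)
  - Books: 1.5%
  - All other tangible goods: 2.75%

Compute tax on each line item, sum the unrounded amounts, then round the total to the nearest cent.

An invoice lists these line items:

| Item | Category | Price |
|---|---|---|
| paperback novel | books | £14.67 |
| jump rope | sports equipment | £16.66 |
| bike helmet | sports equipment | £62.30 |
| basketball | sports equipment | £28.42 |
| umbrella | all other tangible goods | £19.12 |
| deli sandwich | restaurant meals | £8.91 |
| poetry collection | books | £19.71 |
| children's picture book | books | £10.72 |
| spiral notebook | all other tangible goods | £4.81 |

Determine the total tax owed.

£12.37

Paperback novel £14.67: books → 0% + 1.5% local = 1.5% → £0.22005
Jump rope £16.66: sports equipment → 7.75% + 0% local = 7.75% → £1.29115
Bike helmet £62.30: sports equipment → 7.75% + 0% local = 7.75% → £4.82825
Basketball £28.42: sports equipment → 7.75% + 0% local = 7.75% → £2.20255
Umbrella £19.12: all other tangible goods → 8% + 2.75% local = 10.75% → £2.0554
Deli sandwich £8.91: restaurant meals → 9% + 0% local = 9% → £0.8019
Poetry collection £19.71: books → 0% + 1.5% local = 1.5% → £0.29565
Children's picture book £10.72: books → 0% + 1.5% local = 1.5% → £0.1608
Spiral notebook £4.81: all other tangible goods → 8% + 2.75% local = 10.75% → £0.517075
Unrounded tax sum = £12.372825 → £12.37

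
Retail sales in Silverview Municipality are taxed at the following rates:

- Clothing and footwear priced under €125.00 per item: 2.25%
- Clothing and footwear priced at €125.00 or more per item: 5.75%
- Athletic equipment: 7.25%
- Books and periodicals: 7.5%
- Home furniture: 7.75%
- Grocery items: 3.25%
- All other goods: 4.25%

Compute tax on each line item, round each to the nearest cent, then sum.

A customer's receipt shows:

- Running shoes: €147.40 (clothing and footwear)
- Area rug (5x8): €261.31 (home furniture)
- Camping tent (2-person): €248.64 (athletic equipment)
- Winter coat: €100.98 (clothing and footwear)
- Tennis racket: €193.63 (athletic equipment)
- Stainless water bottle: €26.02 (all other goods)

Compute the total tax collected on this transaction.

€64.18

Running shoes €147.40: clothing and footwear, €125.00 or more → 5.75% → €8.48
Area rug (5x8) €261.31: home furniture → 7.75% → €20.25
Camping tent (2-person) €248.64: athletic equipment → 7.25% → €18.03
Winter coat €100.98: clothing and footwear, under €125.00 → 2.25% → €2.27
Tennis racket €193.63: athletic equipment → 7.25% → €14.04
Stainless water bottle €26.02: all other goods → 4.25% → €1.11
Total tax = €8.48 + €20.25 + €18.03 + €2.27 + €14.04 + €1.11 = €64.18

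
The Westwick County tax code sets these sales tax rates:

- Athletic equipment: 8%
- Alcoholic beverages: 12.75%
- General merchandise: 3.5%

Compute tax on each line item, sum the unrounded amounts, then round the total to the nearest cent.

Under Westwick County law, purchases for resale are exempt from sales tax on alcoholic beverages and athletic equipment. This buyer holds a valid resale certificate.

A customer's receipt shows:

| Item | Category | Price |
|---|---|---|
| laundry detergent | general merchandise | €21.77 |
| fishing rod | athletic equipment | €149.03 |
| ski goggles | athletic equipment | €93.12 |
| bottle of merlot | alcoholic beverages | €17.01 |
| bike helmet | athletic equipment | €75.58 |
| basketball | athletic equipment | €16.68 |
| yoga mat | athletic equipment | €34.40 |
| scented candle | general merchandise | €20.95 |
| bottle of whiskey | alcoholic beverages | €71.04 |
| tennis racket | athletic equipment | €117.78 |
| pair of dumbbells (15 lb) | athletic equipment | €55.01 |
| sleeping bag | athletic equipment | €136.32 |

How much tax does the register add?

Laundry detergent €21.77: general merchandise → 3.5% → €0.76195
Fishing rod €149.03: athletic equipment, buyer-exempt → 0% → €0.00
Ski goggles €93.12: athletic equipment, buyer-exempt → 0% → €0.00
Bottle of merlot €17.01: alcoholic beverages, buyer-exempt → 0% → €0.00
Bike helmet €75.58: athletic equipment, buyer-exempt → 0% → €0.00
Basketball €16.68: athletic equipment, buyer-exempt → 0% → €0.00
Yoga mat €34.40: athletic equipment, buyer-exempt → 0% → €0.00
Scented candle €20.95: general merchandise → 3.5% → €0.73325
Bottle of whiskey €71.04: alcoholic beverages, buyer-exempt → 0% → €0.00
Tennis racket €117.78: athletic equipment, buyer-exempt → 0% → €0.00
Pair of dumbbells (15 lb) €55.01: athletic equipment, buyer-exempt → 0% → €0.00
Sleeping bag €136.32: athletic equipment, buyer-exempt → 0% → €0.00
Unrounded tax sum = €1.4952 → €1.50

€1.50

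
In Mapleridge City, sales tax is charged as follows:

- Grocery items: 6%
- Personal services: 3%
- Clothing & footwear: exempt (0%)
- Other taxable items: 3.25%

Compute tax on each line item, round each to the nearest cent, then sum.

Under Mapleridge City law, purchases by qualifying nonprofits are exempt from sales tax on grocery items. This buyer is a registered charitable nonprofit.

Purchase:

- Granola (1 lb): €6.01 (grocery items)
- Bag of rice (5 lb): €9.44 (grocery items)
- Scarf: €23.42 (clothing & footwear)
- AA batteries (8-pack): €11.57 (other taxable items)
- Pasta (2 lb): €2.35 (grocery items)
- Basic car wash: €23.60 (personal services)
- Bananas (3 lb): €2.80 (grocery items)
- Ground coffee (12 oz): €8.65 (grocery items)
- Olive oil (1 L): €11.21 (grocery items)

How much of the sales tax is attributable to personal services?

€0.71

Basic car wash €23.60: personal services → 3% → €0.71
Tax on personal services = €0.71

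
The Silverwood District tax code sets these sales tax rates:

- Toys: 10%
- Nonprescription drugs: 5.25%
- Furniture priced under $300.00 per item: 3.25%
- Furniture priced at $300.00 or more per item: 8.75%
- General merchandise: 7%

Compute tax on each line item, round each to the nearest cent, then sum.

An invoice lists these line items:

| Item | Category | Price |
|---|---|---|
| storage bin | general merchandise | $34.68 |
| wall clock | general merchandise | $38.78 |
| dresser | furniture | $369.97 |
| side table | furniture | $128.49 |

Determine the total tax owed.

$41.69

Storage bin $34.68: general merchandise → 7% → $2.43
Wall clock $38.78: general merchandise → 7% → $2.71
Dresser $369.97: furniture, $300.00 or more → 8.75% → $32.37
Side table $128.49: furniture, under $300.00 → 3.25% → $4.18
Total tax = $2.43 + $2.71 + $32.37 + $4.18 = $41.69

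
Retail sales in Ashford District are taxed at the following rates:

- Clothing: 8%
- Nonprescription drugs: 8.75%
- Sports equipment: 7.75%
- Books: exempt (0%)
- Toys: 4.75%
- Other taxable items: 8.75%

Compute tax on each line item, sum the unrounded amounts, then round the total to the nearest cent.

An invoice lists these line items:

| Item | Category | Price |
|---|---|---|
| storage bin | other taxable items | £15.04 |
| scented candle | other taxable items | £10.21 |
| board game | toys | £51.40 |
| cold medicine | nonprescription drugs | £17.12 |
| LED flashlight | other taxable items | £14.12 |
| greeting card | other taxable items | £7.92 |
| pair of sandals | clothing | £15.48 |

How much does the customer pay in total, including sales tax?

Storage bin £15.04: other taxable items → 8.75% → £1.316
Scented candle £10.21: other taxable items → 8.75% → £0.893375
Board game £51.40: toys → 4.75% → £2.4415
Cold medicine £17.12: nonprescription drugs → 8.75% → £1.498
LED flashlight £14.12: other taxable items → 8.75% → £1.2355
Greeting card £7.92: other taxable items → 8.75% → £0.693
Pair of sandals £15.48: clothing → 8% → £1.2384
Subtotal = £131.29; unrounded tax = £9.315775 → £9.32; total due = £140.61

£140.61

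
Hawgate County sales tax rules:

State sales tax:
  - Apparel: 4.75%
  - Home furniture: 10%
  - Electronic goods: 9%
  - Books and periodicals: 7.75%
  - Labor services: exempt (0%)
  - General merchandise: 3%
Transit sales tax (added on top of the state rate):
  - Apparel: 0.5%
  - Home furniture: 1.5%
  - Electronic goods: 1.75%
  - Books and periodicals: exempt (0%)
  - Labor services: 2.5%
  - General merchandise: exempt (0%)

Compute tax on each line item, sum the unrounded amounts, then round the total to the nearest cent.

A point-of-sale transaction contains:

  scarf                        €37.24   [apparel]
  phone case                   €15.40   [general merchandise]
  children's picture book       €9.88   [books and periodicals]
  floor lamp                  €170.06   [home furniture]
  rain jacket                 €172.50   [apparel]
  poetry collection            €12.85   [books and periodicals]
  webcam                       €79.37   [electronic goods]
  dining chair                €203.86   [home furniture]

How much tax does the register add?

Scarf €37.24: apparel → 4.75% + 0.5% transit = 5.25% → €1.9551
Phone case €15.40: general merchandise → 3% + 0% transit = 3% → €0.462
Children's picture book €9.88: books and periodicals → 7.75% + 0% transit = 7.75% → €0.7657
Floor lamp €170.06: home furniture → 10% + 1.5% transit = 11.5% → €19.5569
Rain jacket €172.50: apparel → 4.75% + 0.5% transit = 5.25% → €9.05625
Poetry collection €12.85: books and periodicals → 7.75% + 0% transit = 7.75% → €0.995875
Webcam €79.37: electronic goods → 9% + 1.75% transit = 10.75% → €8.532275
Dining chair €203.86: home furniture → 10% + 1.5% transit = 11.5% → €23.4439
Unrounded tax sum = €64.768 → €64.77

€64.77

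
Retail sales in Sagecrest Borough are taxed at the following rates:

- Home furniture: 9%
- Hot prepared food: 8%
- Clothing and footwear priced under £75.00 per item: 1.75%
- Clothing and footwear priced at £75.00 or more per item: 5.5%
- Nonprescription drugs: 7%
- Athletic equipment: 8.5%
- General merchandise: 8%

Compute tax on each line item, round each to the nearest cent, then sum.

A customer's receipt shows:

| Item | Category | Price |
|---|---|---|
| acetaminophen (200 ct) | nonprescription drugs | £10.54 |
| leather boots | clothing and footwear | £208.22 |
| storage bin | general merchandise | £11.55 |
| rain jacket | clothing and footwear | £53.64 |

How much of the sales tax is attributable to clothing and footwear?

£12.39

Leather boots £208.22: clothing and footwear, £75.00 or more → 5.5% → £11.45
Rain jacket £53.64: clothing and footwear, under £75.00 → 1.75% → £0.94
Tax on clothing and footwear = £11.45 + £0.94 = £12.39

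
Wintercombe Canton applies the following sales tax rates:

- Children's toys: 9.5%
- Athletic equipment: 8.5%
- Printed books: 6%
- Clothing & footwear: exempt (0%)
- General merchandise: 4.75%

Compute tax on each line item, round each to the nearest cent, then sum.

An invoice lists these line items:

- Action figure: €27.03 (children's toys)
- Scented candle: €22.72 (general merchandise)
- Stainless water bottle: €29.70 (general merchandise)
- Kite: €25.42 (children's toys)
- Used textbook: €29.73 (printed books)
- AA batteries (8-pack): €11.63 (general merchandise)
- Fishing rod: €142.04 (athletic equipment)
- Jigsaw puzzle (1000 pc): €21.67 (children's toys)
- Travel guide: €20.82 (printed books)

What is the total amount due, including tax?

Action figure €27.03: children's toys → 9.5% → €2.57
Scented candle €22.72: general merchandise → 4.75% → €1.08
Stainless water bottle €29.70: general merchandise → 4.75% → €1.41
Kite €25.42: children's toys → 9.5% → €2.41
Used textbook €29.73: printed books → 6% → €1.78
AA batteries (8-pack) €11.63: general merchandise → 4.75% → €0.55
Fishing rod €142.04: athletic equipment → 8.5% → €12.07
Jigsaw puzzle (1000 pc) €21.67: children's toys → 9.5% → €2.06
Travel guide €20.82: printed books → 6% → €1.25
Subtotal = €330.76; tax = €25.18; total due = €355.94

€355.94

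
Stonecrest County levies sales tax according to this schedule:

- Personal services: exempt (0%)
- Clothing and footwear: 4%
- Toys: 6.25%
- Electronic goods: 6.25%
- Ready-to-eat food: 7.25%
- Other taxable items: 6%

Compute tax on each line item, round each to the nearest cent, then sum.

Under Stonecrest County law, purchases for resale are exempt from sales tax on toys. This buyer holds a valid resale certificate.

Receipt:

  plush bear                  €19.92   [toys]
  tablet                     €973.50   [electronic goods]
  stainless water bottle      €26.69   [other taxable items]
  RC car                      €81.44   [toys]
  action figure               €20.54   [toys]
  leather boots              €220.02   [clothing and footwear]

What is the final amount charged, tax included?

Plush bear €19.92: toys, buyer-exempt → 0% → €0.00
Tablet €973.50: electronic goods → 6.25% → €60.84
Stainless water bottle €26.69: other taxable items → 6% → €1.60
RC car €81.44: toys, buyer-exempt → 0% → €0.00
Action figure €20.54: toys, buyer-exempt → 0% → €0.00
Leather boots €220.02: clothing and footwear → 4% → €8.80
Subtotal = €1342.11; tax = €71.24; total due = €1413.35

€1413.35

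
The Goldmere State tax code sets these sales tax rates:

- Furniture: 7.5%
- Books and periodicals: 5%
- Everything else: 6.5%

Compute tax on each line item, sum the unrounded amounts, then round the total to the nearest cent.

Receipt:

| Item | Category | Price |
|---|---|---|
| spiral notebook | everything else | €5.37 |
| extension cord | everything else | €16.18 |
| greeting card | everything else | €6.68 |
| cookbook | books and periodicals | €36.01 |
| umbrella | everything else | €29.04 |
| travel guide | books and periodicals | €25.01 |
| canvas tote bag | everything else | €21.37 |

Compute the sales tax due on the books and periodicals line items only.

€3.05

Cookbook €36.01: books and periodicals → 5% → €1.8005
Travel guide €25.01: books and periodicals → 5% → €1.2505
Tax on books and periodicals: unrounded sum = €3.051 → €3.05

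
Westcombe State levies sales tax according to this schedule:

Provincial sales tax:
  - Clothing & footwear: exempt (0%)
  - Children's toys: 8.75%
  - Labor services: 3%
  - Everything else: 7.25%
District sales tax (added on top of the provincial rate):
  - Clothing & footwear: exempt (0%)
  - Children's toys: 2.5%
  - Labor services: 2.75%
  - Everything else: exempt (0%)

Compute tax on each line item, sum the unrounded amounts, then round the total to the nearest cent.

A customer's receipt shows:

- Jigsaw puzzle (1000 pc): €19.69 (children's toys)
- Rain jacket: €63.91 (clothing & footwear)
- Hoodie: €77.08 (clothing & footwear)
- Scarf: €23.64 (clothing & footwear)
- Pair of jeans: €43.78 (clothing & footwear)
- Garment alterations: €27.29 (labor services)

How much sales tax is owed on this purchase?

€3.78

Jigsaw puzzle (1000 pc) €19.69: children's toys → 8.75% + 2.5% district = 11.25% → €2.215125
Rain jacket €63.91: clothing & footwear → 0% + 0% district = 0% → €0.00
Hoodie €77.08: clothing & footwear → 0% + 0% district = 0% → €0.00
Scarf €23.64: clothing & footwear → 0% + 0% district = 0% → €0.00
Pair of jeans €43.78: clothing & footwear → 0% + 0% district = 0% → €0.00
Garment alterations €27.29: labor services → 3% + 2.75% district = 5.75% → €1.569175
Unrounded tax sum = €3.7843 → €3.78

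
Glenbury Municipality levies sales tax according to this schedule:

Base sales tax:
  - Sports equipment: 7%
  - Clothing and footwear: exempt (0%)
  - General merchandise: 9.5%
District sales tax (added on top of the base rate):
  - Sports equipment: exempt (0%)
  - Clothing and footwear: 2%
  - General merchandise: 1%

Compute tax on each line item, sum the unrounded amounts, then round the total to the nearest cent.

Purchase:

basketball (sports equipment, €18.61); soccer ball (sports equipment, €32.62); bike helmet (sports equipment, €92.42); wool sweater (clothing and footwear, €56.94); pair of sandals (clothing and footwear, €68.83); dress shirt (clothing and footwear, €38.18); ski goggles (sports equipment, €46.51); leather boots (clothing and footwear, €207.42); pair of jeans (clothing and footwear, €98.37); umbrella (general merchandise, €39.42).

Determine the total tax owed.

Basketball €18.61: sports equipment → 7% + 0% district = 7% → €1.3027
Soccer ball €32.62: sports equipment → 7% + 0% district = 7% → €2.2834
Bike helmet €92.42: sports equipment → 7% + 0% district = 7% → €6.4694
Wool sweater €56.94: clothing and footwear → 0% + 2% district = 2% → €1.1388
Pair of sandals €68.83: clothing and footwear → 0% + 2% district = 2% → €1.3766
Dress shirt €38.18: clothing and footwear → 0% + 2% district = 2% → €0.7636
Ski goggles €46.51: sports equipment → 7% + 0% district = 7% → €3.2557
Leather boots €207.42: clothing and footwear → 0% + 2% district = 2% → €4.1484
Pair of jeans €98.37: clothing and footwear → 0% + 2% district = 2% → €1.9674
Umbrella €39.42: general merchandise → 9.5% + 1% district = 10.5% → €4.1391
Unrounded tax sum = €26.8451 → €26.85

€26.85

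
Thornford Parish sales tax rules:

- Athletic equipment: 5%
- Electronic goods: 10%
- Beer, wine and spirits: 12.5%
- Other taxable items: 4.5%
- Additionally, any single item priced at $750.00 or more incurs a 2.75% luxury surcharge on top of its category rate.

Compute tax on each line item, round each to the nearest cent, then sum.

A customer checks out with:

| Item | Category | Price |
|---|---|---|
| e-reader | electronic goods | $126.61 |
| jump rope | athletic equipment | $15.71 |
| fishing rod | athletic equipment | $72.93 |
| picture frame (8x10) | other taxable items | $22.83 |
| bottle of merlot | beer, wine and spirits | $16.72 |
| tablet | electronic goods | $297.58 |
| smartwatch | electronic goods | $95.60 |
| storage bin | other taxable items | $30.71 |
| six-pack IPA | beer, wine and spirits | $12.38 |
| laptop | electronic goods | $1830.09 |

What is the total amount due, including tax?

E-reader $126.61: electronic goods → 10% → $12.66
Jump rope $15.71: athletic equipment → 5% → $0.79
Fishing rod $72.93: athletic equipment → 5% → $3.65
Picture frame (8x10) $22.83: other taxable items → 4.5% → $1.03
Bottle of merlot $16.72: beer, wine and spirits → 12.5% → $2.09
Tablet $297.58: electronic goods → 10% → $29.76
Smartwatch $95.60: electronic goods → 10% → $9.56
Storage bin $30.71: other taxable items → 4.5% → $1.38
Six-pack IPA $12.38: beer, wine and spirits → 12.5% → $1.55
Laptop $1830.09: electronic goods → 10% + 2.75% surcharge = 12.75% → $233.34
Subtotal = $2521.16; tax = $295.81; total due = $2816.97

$2816.97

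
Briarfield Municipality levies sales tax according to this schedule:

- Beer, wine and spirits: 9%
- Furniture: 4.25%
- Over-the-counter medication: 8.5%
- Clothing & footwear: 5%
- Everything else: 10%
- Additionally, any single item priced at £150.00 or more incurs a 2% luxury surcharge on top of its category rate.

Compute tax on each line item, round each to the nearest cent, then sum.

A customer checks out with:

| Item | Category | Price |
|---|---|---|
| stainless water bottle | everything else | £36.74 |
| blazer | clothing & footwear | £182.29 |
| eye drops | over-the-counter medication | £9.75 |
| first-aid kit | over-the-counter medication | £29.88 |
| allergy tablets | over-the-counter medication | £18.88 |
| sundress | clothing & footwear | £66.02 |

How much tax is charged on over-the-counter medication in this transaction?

£4.97

Eye drops £9.75: over-the-counter medication → 8.5% → £0.83
First-aid kit £29.88: over-the-counter medication → 8.5% → £2.54
Allergy tablets £18.88: over-the-counter medication → 8.5% → £1.60
Tax on over-the-counter medication = £0.83 + £2.54 + £1.60 = £4.97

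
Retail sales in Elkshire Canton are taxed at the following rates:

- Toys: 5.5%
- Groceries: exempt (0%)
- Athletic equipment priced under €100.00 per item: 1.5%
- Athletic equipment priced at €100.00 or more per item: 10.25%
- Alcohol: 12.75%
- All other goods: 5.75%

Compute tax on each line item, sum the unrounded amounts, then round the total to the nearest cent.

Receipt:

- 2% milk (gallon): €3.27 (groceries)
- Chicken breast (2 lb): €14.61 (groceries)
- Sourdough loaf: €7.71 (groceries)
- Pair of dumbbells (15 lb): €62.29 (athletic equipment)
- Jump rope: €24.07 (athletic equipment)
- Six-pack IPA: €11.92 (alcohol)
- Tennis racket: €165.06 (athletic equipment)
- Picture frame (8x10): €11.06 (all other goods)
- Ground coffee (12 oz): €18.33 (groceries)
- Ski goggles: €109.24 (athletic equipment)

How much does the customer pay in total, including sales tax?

€459.13

2% milk (gallon) €3.27: groceries → 0% → €0.00
Chicken breast (2 lb) €14.61: groceries → 0% → €0.00
Sourdough loaf €7.71: groceries → 0% → €0.00
Pair of dumbbells (15 lb) €62.29: athletic equipment, under €100.00 → 1.5% → €0.93435
Jump rope €24.07: athletic equipment, under €100.00 → 1.5% → €0.36105
Six-pack IPA €11.92: alcohol → 12.75% → €1.5198
Tennis racket €165.06: athletic equipment, €100.00 or more → 10.25% → €16.91865
Picture frame (8x10) €11.06: all other goods → 5.75% → €0.63595
Ground coffee (12 oz) €18.33: groceries → 0% → €0.00
Ski goggles €109.24: athletic equipment, €100.00 or more → 10.25% → €11.1971
Subtotal = €427.56; unrounded tax = €31.5669 → €31.57; total due = €459.13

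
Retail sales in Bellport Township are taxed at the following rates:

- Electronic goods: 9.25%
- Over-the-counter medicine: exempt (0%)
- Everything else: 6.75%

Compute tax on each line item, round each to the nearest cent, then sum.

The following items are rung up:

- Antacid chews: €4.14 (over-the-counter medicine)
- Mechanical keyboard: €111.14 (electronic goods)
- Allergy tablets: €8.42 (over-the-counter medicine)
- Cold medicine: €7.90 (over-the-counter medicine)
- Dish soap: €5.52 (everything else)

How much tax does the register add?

€10.65

Antacid chews €4.14: over-the-counter medicine → 0% → €0.00
Mechanical keyboard €111.14: electronic goods → 9.25% → €10.28
Allergy tablets €8.42: over-the-counter medicine → 0% → €0.00
Cold medicine €7.90: over-the-counter medicine → 0% → €0.00
Dish soap €5.52: everything else → 6.75% → €0.37
Total tax = €10.28 + €0.37 = €10.65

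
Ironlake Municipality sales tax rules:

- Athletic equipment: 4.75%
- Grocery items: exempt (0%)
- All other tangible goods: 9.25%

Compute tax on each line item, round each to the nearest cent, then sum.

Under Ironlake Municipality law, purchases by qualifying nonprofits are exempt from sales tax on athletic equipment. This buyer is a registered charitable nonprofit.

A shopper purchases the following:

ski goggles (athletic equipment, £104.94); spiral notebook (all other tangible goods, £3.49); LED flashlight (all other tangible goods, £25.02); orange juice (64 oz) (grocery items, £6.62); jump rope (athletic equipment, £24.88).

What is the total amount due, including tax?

Ski goggles £104.94: athletic equipment, buyer-exempt → 0% → £0.00
Spiral notebook £3.49: all other tangible goods → 9.25% → £0.32
LED flashlight £25.02: all other tangible goods → 9.25% → £2.31
Orange juice (64 oz) £6.62: grocery items → 0% → £0.00
Jump rope £24.88: athletic equipment, buyer-exempt → 0% → £0.00
Subtotal = £164.95; tax = £2.63; total due = £167.58

£167.58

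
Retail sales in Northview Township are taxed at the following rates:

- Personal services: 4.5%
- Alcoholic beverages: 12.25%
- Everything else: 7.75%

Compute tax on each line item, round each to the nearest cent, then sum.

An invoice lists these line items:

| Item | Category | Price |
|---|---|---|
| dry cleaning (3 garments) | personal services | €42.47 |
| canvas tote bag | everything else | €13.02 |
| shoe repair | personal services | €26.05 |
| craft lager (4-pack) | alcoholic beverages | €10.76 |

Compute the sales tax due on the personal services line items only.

€3.08

Dry cleaning (3 garments) €42.47: personal services → 4.5% → €1.91
Shoe repair €26.05: personal services → 4.5% → €1.17
Tax on personal services = €1.91 + €1.17 = €3.08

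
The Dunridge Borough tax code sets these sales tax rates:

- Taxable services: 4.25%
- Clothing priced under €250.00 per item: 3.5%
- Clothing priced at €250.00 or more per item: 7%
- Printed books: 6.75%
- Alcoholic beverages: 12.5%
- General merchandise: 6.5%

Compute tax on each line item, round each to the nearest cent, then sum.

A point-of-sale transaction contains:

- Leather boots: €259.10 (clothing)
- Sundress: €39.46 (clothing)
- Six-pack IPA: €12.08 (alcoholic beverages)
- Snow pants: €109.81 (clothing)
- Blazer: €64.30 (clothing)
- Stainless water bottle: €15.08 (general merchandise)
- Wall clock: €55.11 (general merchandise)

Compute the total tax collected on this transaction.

€31.68

Leather boots €259.10: clothing, €250.00 or more → 7% → €18.14
Sundress €39.46: clothing, under €250.00 → 3.5% → €1.38
Six-pack IPA €12.08: alcoholic beverages → 12.5% → €1.51
Snow pants €109.81: clothing, under €250.00 → 3.5% → €3.84
Blazer €64.30: clothing, under €250.00 → 3.5% → €2.25
Stainless water bottle €15.08: general merchandise → 6.5% → €0.98
Wall clock €55.11: general merchandise → 6.5% → €3.58
Total tax = €18.14 + €1.38 + €1.51 + €3.84 + €2.25 + €0.98 + €3.58 = €31.68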